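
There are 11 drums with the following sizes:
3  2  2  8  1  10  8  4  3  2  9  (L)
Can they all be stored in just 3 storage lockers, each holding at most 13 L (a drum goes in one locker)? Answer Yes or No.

Total = 52 L; ⌈52/13⌉ = 4.
At least 4 storage lockers are required, but only 3 are allowed.

No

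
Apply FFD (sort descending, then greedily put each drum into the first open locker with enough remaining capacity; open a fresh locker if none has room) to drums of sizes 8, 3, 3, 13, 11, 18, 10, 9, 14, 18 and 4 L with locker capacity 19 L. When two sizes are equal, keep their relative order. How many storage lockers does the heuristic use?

6

Sorted descending: 18, 18, 14, 13, 11, 10, 9, 8, 4, 3, 3.
  18 → locker 1 (new)  [load 18/19]
  18 → locker 2 (new)  [load 18/19]
  14 → locker 3 (new)  [load 14/19]
  13 → locker 4 (new)  [load 13/19]
  11 → locker 5 (new)  [load 11/19]
  10 → locker 6 (new)  [load 10/19]
  9 → locker 6  [load 19/19]
  8 → locker 5  [load 19/19]
  4 → locker 3  [load 18/19]
  3 → locker 4  [load 16/19]
  3 → locker 4  [load 19/19]
6 storage lockers opened.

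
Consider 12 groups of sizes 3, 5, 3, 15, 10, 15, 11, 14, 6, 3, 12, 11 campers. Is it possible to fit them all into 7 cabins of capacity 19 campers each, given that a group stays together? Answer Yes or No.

Yes

A valid assignment using 7 cabins:
  cabin 1: 15 + 3 = 18
  cabin 2: 15 + 3 = 18
  cabin 3: 14 + 5 = 19
  cabin 4: 12 + 6 = 18
  cabin 5: 11 + 3 = 14
  cabin 6: 11 = 11
  cabin 7: 10 = 10
Every load is within 19 campers, so 7 cabins suffice.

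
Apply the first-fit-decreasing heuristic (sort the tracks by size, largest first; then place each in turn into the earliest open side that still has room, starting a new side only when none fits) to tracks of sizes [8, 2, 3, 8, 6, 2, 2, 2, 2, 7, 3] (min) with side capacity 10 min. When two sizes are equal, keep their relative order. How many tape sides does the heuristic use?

5

Sorted descending: 8, 8, 7, 6, 3, 3, 2, 2, 2, 2, 2.
  8 → side 1 (new)  [load 8/10]
  8 → side 2 (new)  [load 8/10]
  7 → side 3 (new)  [load 7/10]
  6 → side 4 (new)  [load 6/10]
  3 → side 3  [load 10/10]
  3 → side 4  [load 9/10]
  2 → side 1  [load 10/10]
  2 → side 2  [load 10/10]
  2 → side 5 (new)  [load 2/10]
  2 → side 5  [load 4/10]
  2 → side 5  [load 6/10]
5 tape sides opened.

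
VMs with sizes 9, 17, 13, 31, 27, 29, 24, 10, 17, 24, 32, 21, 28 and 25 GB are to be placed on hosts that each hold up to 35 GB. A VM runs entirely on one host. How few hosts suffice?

Total = 32 + 31 + 29 + 28 + 27 + 25 + 24 + 24 + 21 + 17 + 17 + 13 + 10 + 9 = 307 GB.
Lower bound: ⌈307/35⌉ = 9 hosts.
A packing using 10 hosts:
  host 1: 32 = 32
  host 2: 31 = 31
  host 3: 29 = 29
  host 4: 28 = 28
  host 5: 27 = 27
  host 6: 25 + 10 = 35
  host 7: 24 + 9 = 33
  host 8: 24 = 24
  host 9: 21 + 13 = 34
  host 10: 17 + 17 = 34
No arrangement into 9 hosts stays within capacity, so 10 is optimal.

10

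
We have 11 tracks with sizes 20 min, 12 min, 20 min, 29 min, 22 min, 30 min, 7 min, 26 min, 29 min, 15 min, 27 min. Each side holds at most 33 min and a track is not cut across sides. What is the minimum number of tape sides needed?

Total = 30 + 29 + 29 + 27 + 26 + 22 + 20 + 20 + 15 + 12 + 7 = 237 min.
Lower bound: ⌈237/33⌉ = 8 tape sides.
A packing using 9 tape sides:
  side 1: 30 = 30
  side 2: 29 = 29
  side 3: 29 = 29
  side 4: 27 = 27
  side 5: 26 + 7 = 33
  side 6: 22 = 22
  side 7: 20 + 12 = 32
  side 8: 20 = 20
  side 9: 15 = 15
No arrangement into 8 tape sides stays within capacity, so 9 is optimal.

9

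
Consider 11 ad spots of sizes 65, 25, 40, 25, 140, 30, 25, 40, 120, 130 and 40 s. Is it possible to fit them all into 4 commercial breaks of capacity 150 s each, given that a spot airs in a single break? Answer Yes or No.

Total = 680 s; ⌈680/150⌉ = 5.
At least 5 commercial breaks are required, but only 4 are allowed.

No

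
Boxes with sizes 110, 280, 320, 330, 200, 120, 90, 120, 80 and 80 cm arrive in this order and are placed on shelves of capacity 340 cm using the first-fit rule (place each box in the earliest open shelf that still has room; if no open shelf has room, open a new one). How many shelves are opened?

6

  110 → shelf 1 (new)  [load 110/340]
  280 → shelf 2 (new)  [load 280/340]
  320 → shelf 3 (new)  [load 320/340]
  330 → shelf 4 (new)  [load 330/340]
  200 → shelf 1  [load 310/340]
  120 → shelf 5 (new)  [load 120/340]
  90 → shelf 5  [load 210/340]
  120 → shelf 5  [load 330/340]
  80 → shelf 6 (new)  [load 80/340]
  80 → shelf 6  [load 160/340]
6 shelves opened.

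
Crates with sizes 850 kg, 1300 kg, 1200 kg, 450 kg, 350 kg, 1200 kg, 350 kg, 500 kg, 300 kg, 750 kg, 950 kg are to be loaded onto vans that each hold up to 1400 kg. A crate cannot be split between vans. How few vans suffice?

7

Total = 1300 + 1200 + 1200 + 950 + 850 + 750 + 500 + 450 + 350 + 350 + 300 = 8200 kg.
Lower bound: ⌈8200/1400⌉ = 6 vans.
A packing using 7 vans:
  van 1: 1300 = 1300
  van 2: 1200 = 1200
  van 3: 1200 = 1200
  van 4: 950 + 450 = 1400
  van 5: 850 + 500 = 1350
  van 6: 750 + 350 + 300 = 1400
  van 7: 350 = 350
No arrangement into 6 vans stays within capacity, so 7 is optimal.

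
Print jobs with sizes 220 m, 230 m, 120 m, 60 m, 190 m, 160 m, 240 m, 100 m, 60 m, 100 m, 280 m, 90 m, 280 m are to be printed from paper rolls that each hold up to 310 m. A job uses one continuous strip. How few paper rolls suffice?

8

Total = 280 + 280 + 240 + 230 + 220 + 190 + 160 + 120 + 100 + 100 + 90 + 60 + 60 = 2130 m.
Lower bound: ⌈2130/310⌉ = 7 paper rolls.
A packing using 8 paper rolls:
  roll 1: 280 = 280
  roll 2: 280 = 280
  roll 3: 240 + 60 = 300
  roll 4: 230 + 60 = 290
  roll 5: 220 + 90 = 310
  roll 6: 190 + 120 = 310
  roll 7: 160 + 100 = 260
  roll 8: 100 = 100
No arrangement into 7 paper rolls stays within capacity, so 8 is optimal.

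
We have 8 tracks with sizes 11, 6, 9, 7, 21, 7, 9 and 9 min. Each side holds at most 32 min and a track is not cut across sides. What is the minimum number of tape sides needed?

Total = 21 + 11 + 9 + 9 + 9 + 7 + 7 + 6 = 79 min.
Lower bound: ⌈79/32⌉ = 3 tape sides.
A packing using 3 tape sides:
  side 1: 21 + 11 = 32
  side 2: 9 + 9 + 9 = 27
  side 3: 7 + 7 + 6 = 20
This matches the lower bound, so 3 is optimal.

3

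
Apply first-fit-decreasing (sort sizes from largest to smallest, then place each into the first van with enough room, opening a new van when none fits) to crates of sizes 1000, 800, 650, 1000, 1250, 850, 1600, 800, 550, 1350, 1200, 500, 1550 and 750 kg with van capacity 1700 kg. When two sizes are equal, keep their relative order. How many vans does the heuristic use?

Sorted descending: 1600, 1550, 1350, 1250, 1200, 1000, 1000, 850, 800, 800, 750, 650, 550, 500.
  1600 → van 1 (new)  [load 1600/1700]
  1550 → van 2 (new)  [load 1550/1700]
  1350 → van 3 (new)  [load 1350/1700]
  1250 → van 4 (new)  [load 1250/1700]
  1200 → van 5 (new)  [load 1200/1700]
  1000 → van 6 (new)  [load 1000/1700]
  1000 → van 7 (new)  [load 1000/1700]
  850 → van 8 (new)  [load 850/1700]
  800 → van 8  [load 1650/1700]
  800 → van 9 (new)  [load 800/1700]
  750 → van 9  [load 1550/1700]
  650 → van 6  [load 1650/1700]
  550 → van 7  [load 1550/1700]
  500 → van 5  [load 1700/1700]
9 vans opened.

9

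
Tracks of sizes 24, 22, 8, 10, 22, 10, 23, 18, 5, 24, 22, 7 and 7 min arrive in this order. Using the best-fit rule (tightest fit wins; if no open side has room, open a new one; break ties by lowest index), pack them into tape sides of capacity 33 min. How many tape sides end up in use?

  24 → side 1 (new)  [load 24/33]
  22 → side 2 (new)  [load 22/33]
  8 → side 1  [load 32/33]
  10 → side 2  [load 32/33]
  22 → side 3 (new)  [load 22/33]
  10 → side 3  [load 32/33]
  23 → side 4 (new)  [load 23/33]
  18 → side 5 (new)  [load 18/33]
  5 → side 4  [load 28/33]
  24 → side 6 (new)  [load 24/33]
  22 → side 7 (new)  [load 22/33]
  7 → side 6  [load 31/33]
  7 → side 7  [load 29/33]
7 tape sides opened.

7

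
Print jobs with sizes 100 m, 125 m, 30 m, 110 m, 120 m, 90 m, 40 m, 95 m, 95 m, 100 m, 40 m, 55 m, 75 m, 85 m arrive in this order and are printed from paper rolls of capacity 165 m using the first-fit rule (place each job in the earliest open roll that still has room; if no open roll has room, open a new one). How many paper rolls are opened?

  100 → roll 1 (new)  [load 100/165]
  125 → roll 2 (new)  [load 125/165]
  30 → roll 1  [load 130/165]
  110 → roll 3 (new)  [load 110/165]
  120 → roll 4 (new)  [load 120/165]
  90 → roll 5 (new)  [load 90/165]
  40 → roll 2  [load 165/165]
  95 → roll 6 (new)  [load 95/165]
  95 → roll 7 (new)  [load 95/165]
  100 → roll 8 (new)  [load 100/165]
  40 → roll 3  [load 150/165]
  55 → roll 5  [load 145/165]
  75 → roll 9 (new)  [load 75/165]
  85 → roll 9  [load 160/165]
9 paper rolls opened.

9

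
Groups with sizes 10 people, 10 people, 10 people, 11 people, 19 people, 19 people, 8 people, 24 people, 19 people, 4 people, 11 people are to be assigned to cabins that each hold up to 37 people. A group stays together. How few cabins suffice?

5

Total = 24 + 19 + 19 + 19 + 11 + 11 + 10 + 10 + 10 + 8 + 4 = 145 people.
Lower bound: ⌈145/37⌉ = 4 cabins.
A packing using 5 cabins:
  cabin 1: 24 + 11 = 35
  cabin 2: 19 + 11 + 4 = 34
  cabin 3: 19 + 10 + 8 = 37
  cabin 4: 19 + 10 = 29
  cabin 5: 10 = 10
No arrangement into 4 cabins stays within capacity, so 5 is optimal.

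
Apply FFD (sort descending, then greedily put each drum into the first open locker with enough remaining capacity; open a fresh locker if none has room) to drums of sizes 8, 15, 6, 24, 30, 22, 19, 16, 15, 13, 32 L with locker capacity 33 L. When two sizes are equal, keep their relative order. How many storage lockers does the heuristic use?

Sorted descending: 32, 30, 24, 22, 19, 16, 15, 15, 13, 8, 6.
  32 → locker 1 (new)  [load 32/33]
  30 → locker 2 (new)  [load 30/33]
  24 → locker 3 (new)  [load 24/33]
  22 → locker 4 (new)  [load 22/33]
  19 → locker 5 (new)  [load 19/33]
  16 → locker 6 (new)  [load 16/33]
  15 → locker 6  [load 31/33]
  15 → locker 7 (new)  [load 15/33]
  13 → locker 5  [load 32/33]
  8 → locker 3  [load 32/33]
  6 → locker 4  [load 28/33]
7 storage lockers opened.

7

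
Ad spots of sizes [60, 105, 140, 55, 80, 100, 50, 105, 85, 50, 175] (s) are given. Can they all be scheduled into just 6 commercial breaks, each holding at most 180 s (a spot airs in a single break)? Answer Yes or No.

Total = 1005 s; ⌈1005/180⌉ = 6.
The bound of 6 does not rule out 6, but exhaustive search shows no assignment into 6 commercial breaks of capacity 180 s exists — the minimum is 7.

No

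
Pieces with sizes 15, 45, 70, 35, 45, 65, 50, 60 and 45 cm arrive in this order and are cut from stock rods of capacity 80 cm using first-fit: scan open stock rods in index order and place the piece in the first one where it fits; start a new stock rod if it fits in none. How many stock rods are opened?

7

  15 → stock rod 1 (new)  [load 15/80]
  45 → stock rod 1  [load 60/80]
  70 → stock rod 2 (new)  [load 70/80]
  35 → stock rod 3 (new)  [load 35/80]
  45 → stock rod 3  [load 80/80]
  65 → stock rod 4 (new)  [load 65/80]
  50 → stock rod 5 (new)  [load 50/80]
  60 → stock rod 6 (new)  [load 60/80]
  45 → stock rod 7 (new)  [load 45/80]
7 stock rods opened.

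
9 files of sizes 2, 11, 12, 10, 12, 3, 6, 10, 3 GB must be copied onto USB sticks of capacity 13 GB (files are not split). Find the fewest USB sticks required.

Total = 12 + 12 + 11 + 10 + 10 + 6 + 3 + 3 + 2 = 69 GB.
Lower bound: ⌈69/13⌉ = 6 USB sticks.
A packing using 6 USB sticks:
  USB stick 1: 12 = 12
  USB stick 2: 12 = 12
  USB stick 3: 11 + 2 = 13
  USB stick 4: 10 + 3 = 13
  USB stick 5: 10 + 3 = 13
  USB stick 6: 6 = 6
This matches the lower bound, so 6 is optimal.

6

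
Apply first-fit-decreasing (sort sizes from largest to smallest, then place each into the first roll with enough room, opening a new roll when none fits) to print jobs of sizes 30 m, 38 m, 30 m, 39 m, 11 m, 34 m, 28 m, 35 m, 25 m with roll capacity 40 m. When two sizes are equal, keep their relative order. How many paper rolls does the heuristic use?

Sorted descending: 39, 38, 35, 34, 30, 30, 28, 25, 11.
  39 → roll 1 (new)  [load 39/40]
  38 → roll 2 (new)  [load 38/40]
  35 → roll 3 (new)  [load 35/40]
  34 → roll 4 (new)  [load 34/40]
  30 → roll 5 (new)  [load 30/40]
  30 → roll 6 (new)  [load 30/40]
  28 → roll 7 (new)  [load 28/40]
  25 → roll 8 (new)  [load 25/40]
  11 → roll 7  [load 39/40]
8 paper rolls opened.

8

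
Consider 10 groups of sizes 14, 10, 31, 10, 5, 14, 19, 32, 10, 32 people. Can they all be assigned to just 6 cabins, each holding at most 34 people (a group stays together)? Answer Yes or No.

A valid assignment using 6 cabins:
  cabin 1: 32 = 32
  cabin 2: 32 = 32
  cabin 3: 31 = 31
  cabin 4: 19 + 14 = 33
  cabin 5: 14 + 10 + 10 = 34
  cabin 6: 10 + 5 = 15
Every load is within 34 people, so 6 cabins suffice.

Yes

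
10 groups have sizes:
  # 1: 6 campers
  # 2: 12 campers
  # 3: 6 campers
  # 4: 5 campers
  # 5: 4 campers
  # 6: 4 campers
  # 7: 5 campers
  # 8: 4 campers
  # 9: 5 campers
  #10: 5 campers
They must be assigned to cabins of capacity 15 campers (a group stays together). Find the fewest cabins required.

4

Total = 12 + 6 + 6 + 5 + 5 + 5 + 5 + 4 + 4 + 4 = 56 campers.
Lower bound: ⌈56/15⌉ = 4 cabins.
A packing using 4 cabins:
  cabin 1: 12 = 12
  cabin 2: 6 + 5 + 4 = 15
  cabin 3: 6 + 5 + 4 = 15
  cabin 4: 5 + 5 + 4 = 14
This matches the lower bound, so 4 is optimal.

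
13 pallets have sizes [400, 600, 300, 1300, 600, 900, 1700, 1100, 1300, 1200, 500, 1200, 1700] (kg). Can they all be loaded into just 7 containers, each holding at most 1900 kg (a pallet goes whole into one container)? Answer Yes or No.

Total = 12800 kg; ⌈12800/1900⌉ = 7.
The bound of 7 does not rule out 7, but exhaustive search shows no assignment into 7 containers of capacity 1900 kg exists — the minimum is 8.

No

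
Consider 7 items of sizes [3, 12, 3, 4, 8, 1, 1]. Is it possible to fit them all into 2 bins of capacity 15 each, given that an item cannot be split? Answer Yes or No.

Total = 32; ⌈32/15⌉ = 3.
At least 3 bins are required, but only 2 are allowed.

No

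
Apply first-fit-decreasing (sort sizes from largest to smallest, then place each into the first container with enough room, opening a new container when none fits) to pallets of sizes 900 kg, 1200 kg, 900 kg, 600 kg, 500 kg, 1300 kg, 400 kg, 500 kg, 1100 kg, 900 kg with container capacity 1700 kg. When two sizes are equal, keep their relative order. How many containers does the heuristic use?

6

Sorted descending: 1300, 1200, 1100, 900, 900, 900, 600, 500, 500, 400.
  1300 → container 1 (new)  [load 1300/1700]
  1200 → container 2 (new)  [load 1200/1700]
  1100 → container 3 (new)  [load 1100/1700]
  900 → container 4 (new)  [load 900/1700]
  900 → container 5 (new)  [load 900/1700]
  900 → container 6 (new)  [load 900/1700]
  600 → container 3  [load 1700/1700]
  500 → container 2  [load 1700/1700]
  500 → container 4  [load 1400/1700]
  400 → container 1  [load 1700/1700]
6 containers opened.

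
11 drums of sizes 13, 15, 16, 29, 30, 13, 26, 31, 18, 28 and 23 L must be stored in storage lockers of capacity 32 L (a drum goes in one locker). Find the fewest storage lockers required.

Total = 31 + 30 + 29 + 28 + 26 + 23 + 18 + 16 + 15 + 13 + 13 = 242 L.
Lower bound: ⌈242/32⌉ = 8 storage lockers.
A packing using 9 storage lockers:
  locker 1: 31 = 31
  locker 2: 30 = 30
  locker 3: 29 = 29
  locker 4: 28 = 28
  locker 5: 26 = 26
  locker 6: 23 = 23
  locker 7: 18 + 13 = 31
  locker 8: 16 + 15 = 31
  locker 9: 13 = 13
No arrangement into 8 storage lockers stays within capacity, so 9 is optimal.

9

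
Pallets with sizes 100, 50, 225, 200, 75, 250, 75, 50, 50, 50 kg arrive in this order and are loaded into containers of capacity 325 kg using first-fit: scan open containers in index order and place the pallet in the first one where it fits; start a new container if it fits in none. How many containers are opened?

  100 → container 1 (new)  [load 100/325]
  50 → container 1  [load 150/325]
  225 → container 2 (new)  [load 225/325]
  200 → container 3 (new)  [load 200/325]
  75 → container 1  [load 225/325]
  250 → container 4 (new)  [load 250/325]
  75 → container 1  [load 300/325]
  50 → container 2  [load 275/325]
  50 → container 2  [load 325/325]
  50 → container 3  [load 250/325]
4 containers opened.

4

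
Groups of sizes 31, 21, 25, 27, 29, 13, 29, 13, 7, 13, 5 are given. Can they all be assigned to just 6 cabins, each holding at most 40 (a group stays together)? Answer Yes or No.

A valid assignment using 6 cabins:
  cabin 1: 31 + 7 = 38
  cabin 2: 29 + 5 = 34
  cabin 3: 29 = 29
  cabin 4: 27 + 13 = 40
  cabin 5: 25 + 13 = 38
  cabin 6: 21 + 13 = 34
Every load is within 40, so 6 cabins suffice.

Yes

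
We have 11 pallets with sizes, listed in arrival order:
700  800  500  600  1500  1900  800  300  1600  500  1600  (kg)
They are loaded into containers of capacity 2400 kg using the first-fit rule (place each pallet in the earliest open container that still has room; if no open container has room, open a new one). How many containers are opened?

5

  700 → container 1 (new)  [load 700/2400]
  800 → container 1  [load 1500/2400]
  500 → container 1  [load 2000/2400]
  600 → container 2 (new)  [load 600/2400]
  1500 → container 2  [load 2100/2400]
  1900 → container 3 (new)  [load 1900/2400]
  800 → container 4 (new)  [load 800/2400]
  300 → container 1  [load 2300/2400]
  1600 → container 4  [load 2400/2400]
  500 → container 3  [load 2400/2400]
  1600 → container 5 (new)  [load 1600/2400]
5 containers opened.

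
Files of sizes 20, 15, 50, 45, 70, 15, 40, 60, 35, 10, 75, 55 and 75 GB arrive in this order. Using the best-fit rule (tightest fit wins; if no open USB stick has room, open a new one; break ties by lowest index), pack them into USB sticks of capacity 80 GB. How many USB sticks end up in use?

  20 → USB stick 1 (new)  [load 20/80]
  15 → USB stick 1  [load 35/80]
  50 → USB stick 2 (new)  [load 50/80]
  45 → USB stick 1  [load 80/80]
  70 → USB stick 3 (new)  [load 70/80]
  15 → USB stick 2  [load 65/80]
  40 → USB stick 4 (new)  [load 40/80]
  60 → USB stick 5 (new)  [load 60/80]
  35 → USB stick 4  [load 75/80]
  10 → USB stick 3  [load 80/80]
  75 → USB stick 6 (new)  [load 75/80]
  55 → USB stick 7 (new)  [load 55/80]
  75 → USB stick 8 (new)  [load 75/80]
8 USB sticks opened.

8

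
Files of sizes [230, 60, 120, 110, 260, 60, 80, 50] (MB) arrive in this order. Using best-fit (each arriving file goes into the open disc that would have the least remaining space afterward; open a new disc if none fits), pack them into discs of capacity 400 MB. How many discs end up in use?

3

  230 → disc 1 (new)  [load 230/400]
  60 → disc 1  [load 290/400]
  120 → disc 2 (new)  [load 120/400]
  110 → disc 1  [load 400/400]
  260 → disc 2  [load 380/400]
  60 → disc 3 (new)  [load 60/400]
  80 → disc 3  [load 140/400]
  50 → disc 3  [load 190/400]
3 discs opened.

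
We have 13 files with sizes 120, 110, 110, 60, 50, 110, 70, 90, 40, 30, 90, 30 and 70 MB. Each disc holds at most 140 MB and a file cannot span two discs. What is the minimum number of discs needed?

Total = 120 + 110 + 110 + 110 + 90 + 90 + 70 + 70 + 60 + 50 + 40 + 30 + 30 = 980 MB.
Lower bound: ⌈980/140⌉ = 7 discs.
A packing using 8 discs:
  disc 1: 120 = 120
  disc 2: 110 + 30 = 140
  disc 3: 110 + 30 = 140
  disc 4: 110 = 110
  disc 5: 90 + 50 = 140
  disc 6: 90 + 40 = 130
  disc 7: 70 + 70 = 140
  disc 8: 60 = 60
No arrangement into 7 discs stays within capacity, so 8 is optimal.

8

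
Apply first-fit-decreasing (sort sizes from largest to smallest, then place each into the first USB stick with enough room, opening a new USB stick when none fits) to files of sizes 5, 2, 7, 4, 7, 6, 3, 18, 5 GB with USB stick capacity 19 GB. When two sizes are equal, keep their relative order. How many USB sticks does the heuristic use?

4

Sorted descending: 18, 7, 7, 6, 5, 5, 4, 3, 2.
  18 → USB stick 1 (new)  [load 18/19]
  7 → USB stick 2 (new)  [load 7/19]
  7 → USB stick 2  [load 14/19]
  6 → USB stick 3 (new)  [load 6/19]
  5 → USB stick 2  [load 19/19]
  5 → USB stick 3  [load 11/19]
  4 → USB stick 3  [load 15/19]
  3 → USB stick 3  [load 18/19]
  2 → USB stick 4 (new)  [load 2/19]
4 USB sticks opened.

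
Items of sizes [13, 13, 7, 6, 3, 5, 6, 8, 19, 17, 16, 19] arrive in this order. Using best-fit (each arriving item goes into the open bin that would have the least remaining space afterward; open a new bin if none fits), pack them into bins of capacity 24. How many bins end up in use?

7

  13 → bin 1 (new)  [load 13/24]
  13 → bin 2 (new)  [load 13/24]
  7 → bin 1  [load 20/24]
  6 → bin 2  [load 19/24]
  3 → bin 1  [load 23/24]
  5 → bin 2  [load 24/24]
  6 → bin 3 (new)  [load 6/24]
  8 → bin 3  [load 14/24]
  19 → bin 4 (new)  [load 19/24]
  17 → bin 5 (new)  [load 17/24]
  16 → bin 6 (new)  [load 16/24]
  19 → bin 7 (new)  [load 19/24]
7 bins opened.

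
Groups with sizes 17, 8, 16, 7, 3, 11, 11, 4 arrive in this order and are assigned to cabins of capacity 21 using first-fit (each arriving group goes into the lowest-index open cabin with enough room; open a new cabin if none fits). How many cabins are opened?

  17 → cabin 1 (new)  [load 17/21]
  8 → cabin 2 (new)  [load 8/21]
  16 → cabin 3 (new)  [load 16/21]
  7 → cabin 2  [load 15/21]
  3 → cabin 1  [load 20/21]
  11 → cabin 4 (new)  [load 11/21]
  11 → cabin 5 (new)  [load 11/21]
  4 → cabin 2  [load 19/21]
5 cabins opened.

5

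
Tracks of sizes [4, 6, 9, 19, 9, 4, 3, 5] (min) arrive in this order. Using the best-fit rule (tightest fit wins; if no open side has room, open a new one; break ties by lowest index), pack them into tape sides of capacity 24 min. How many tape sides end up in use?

3

  4 → side 1 (new)  [load 4/24]
  6 → side 1  [load 10/24]
  9 → side 1  [load 19/24]
  19 → side 2 (new)  [load 19/24]
  9 → side 3 (new)  [load 9/24]
  4 → side 1  [load 23/24]
  3 → side 2  [load 22/24]
  5 → side 3  [load 14/24]
3 tape sides opened.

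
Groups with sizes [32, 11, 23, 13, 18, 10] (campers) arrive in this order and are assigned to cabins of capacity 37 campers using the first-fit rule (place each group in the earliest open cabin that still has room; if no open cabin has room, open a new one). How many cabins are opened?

4

  32 → cabin 1 (new)  [load 32/37]
  11 → cabin 2 (new)  [load 11/37]
  23 → cabin 2  [load 34/37]
  13 → cabin 3 (new)  [load 13/37]
  18 → cabin 3  [load 31/37]
  10 → cabin 4 (new)  [load 10/37]
4 cabins opened.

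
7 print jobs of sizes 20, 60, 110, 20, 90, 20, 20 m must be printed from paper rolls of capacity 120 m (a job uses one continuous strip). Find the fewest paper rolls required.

3

Total = 110 + 90 + 60 + 20 + 20 + 20 + 20 = 340 m.
Lower bound: ⌈340/120⌉ = 3 paper rolls.
A packing using 3 paper rolls:
  roll 1: 110 = 110
  roll 2: 90 + 20 = 110
  roll 3: 60 + 20 + 20 + 20 = 120
This matches the lower bound, so 3 is optimal.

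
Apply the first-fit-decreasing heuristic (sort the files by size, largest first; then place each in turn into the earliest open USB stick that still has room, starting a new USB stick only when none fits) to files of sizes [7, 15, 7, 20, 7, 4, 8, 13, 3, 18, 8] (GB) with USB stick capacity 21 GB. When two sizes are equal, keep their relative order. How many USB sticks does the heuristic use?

Sorted descending: 20, 18, 15, 13, 8, 8, 7, 7, 7, 4, 3.
  20 → USB stick 1 (new)  [load 20/21]
  18 → USB stick 2 (new)  [load 18/21]
  15 → USB stick 3 (new)  [load 15/21]
  13 → USB stick 4 (new)  [load 13/21]
  8 → USB stick 4  [load 21/21]
  8 → USB stick 5 (new)  [load 8/21]
  7 → USB stick 5  [load 15/21]
  7 → USB stick 6 (new)  [load 7/21]
  7 → USB stick 6  [load 14/21]
  4 → USB stick 3  [load 19/21]
  3 → USB stick 2  [load 21/21]
6 USB sticks opened.

6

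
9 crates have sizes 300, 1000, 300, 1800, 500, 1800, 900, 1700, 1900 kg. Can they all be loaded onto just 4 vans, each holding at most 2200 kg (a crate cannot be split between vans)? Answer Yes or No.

No

Total = 10200 kg; ⌈10200/2200⌉ = 5.
At least 5 vans are required, but only 4 are allowed.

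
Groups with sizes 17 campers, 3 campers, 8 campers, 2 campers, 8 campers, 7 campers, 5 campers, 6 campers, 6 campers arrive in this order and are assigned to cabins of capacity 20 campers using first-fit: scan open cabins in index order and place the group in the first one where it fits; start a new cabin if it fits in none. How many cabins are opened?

  17 → cabin 1 (new)  [load 17/20]
  3 → cabin 1  [load 20/20]
  8 → cabin 2 (new)  [load 8/20]
  2 → cabin 2  [load 10/20]
  8 → cabin 2  [load 18/20]
  7 → cabin 3 (new)  [load 7/20]
  5 → cabin 3  [load 12/20]
  6 → cabin 3  [load 18/20]
  6 → cabin 4 (new)  [load 6/20]
4 cabins opened.

4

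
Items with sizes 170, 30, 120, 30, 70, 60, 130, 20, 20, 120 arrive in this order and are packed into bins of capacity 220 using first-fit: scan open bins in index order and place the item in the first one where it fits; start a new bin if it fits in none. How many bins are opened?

4

  170 → bin 1 (new)  [load 170/220]
  30 → bin 1  [load 200/220]
  120 → bin 2 (new)  [load 120/220]
  30 → bin 2  [load 150/220]
  70 → bin 2  [load 220/220]
  60 → bin 3 (new)  [load 60/220]
  130 → bin 3  [load 190/220]
  20 → bin 1  [load 220/220]
  20 → bin 3  [load 210/220]
  120 → bin 4 (new)  [load 120/220]
4 bins opened.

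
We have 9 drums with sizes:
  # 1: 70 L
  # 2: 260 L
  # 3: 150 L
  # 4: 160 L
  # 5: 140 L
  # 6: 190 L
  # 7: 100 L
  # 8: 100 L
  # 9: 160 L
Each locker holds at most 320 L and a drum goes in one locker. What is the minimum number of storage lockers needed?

Total = 260 + 190 + 160 + 160 + 150 + 140 + 100 + 100 + 70 = 1330 L.
Lower bound: ⌈1330/320⌉ = 5 storage lockers.
A packing using 5 storage lockers:
  locker 1: 260 = 260
  locker 2: 190 + 100 = 290
  locker 3: 160 + 160 = 320
  locker 4: 150 + 140 = 290
  locker 5: 100 + 70 = 170
This matches the lower bound, so 5 is optimal.

5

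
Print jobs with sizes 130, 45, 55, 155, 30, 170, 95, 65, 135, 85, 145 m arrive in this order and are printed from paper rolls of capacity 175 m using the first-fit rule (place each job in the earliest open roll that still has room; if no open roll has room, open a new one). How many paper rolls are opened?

8

  130 → roll 1 (new)  [load 130/175]
  45 → roll 1  [load 175/175]
  55 → roll 2 (new)  [load 55/175]
  155 → roll 3 (new)  [load 155/175]
  30 → roll 2  [load 85/175]
  170 → roll 4 (new)  [load 170/175]
  95 → roll 5 (new)  [load 95/175]
  65 → roll 2  [load 150/175]
  135 → roll 6 (new)  [load 135/175]
  85 → roll 7 (new)  [load 85/175]
  145 → roll 8 (new)  [load 145/175]
8 paper rolls opened.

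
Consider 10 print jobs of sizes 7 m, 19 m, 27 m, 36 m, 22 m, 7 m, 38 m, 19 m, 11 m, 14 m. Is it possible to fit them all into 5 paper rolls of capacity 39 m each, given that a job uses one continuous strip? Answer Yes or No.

Total = 200 m; ⌈200/39⌉ = 6.
At least 6 paper rolls are required, but only 5 are allowed.

No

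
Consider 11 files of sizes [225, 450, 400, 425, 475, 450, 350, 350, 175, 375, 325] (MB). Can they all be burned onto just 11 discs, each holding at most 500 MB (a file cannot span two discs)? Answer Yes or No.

Yes

A valid assignment using 10 discs:
  disc 1: 475 = 475
  disc 2: 450 = 450
  disc 3: 450 = 450
  disc 4: 425 = 425
  disc 5: 400 = 400
  disc 6: 375 = 375
  disc 7: 350 = 350
  disc 8: 350 = 350
  disc 9: 325 + 175 = 500
  disc 10: 225 = 225
That uses only 10 ≤ 11, so 11 discs are enough.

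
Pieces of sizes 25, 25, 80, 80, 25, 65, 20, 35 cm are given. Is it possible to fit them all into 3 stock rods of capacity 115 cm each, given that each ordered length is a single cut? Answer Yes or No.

Total = 355 cm; ⌈355/115⌉ = 4.
At least 4 stock rods are required, but only 3 are allowed.

No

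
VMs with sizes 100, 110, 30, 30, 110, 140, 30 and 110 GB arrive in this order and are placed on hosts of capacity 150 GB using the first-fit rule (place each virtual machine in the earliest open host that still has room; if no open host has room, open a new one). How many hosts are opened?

  100 → host 1 (new)  [load 100/150]
  110 → host 2 (new)  [load 110/150]
  30 → host 1  [load 130/150]
  30 → host 2  [load 140/150]
  110 → host 3 (new)  [load 110/150]
  140 → host 4 (new)  [load 140/150]
  30 → host 3  [load 140/150]
  110 → host 5 (new)  [load 110/150]
5 hosts opened.

5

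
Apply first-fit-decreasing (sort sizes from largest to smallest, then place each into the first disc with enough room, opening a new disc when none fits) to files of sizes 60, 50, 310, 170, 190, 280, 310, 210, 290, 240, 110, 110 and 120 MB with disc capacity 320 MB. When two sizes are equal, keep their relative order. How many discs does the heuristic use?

9

Sorted descending: 310, 310, 290, 280, 240, 210, 190, 170, 120, 110, 110, 60, 50.
  310 → disc 1 (new)  [load 310/320]
  310 → disc 2 (new)  [load 310/320]
  290 → disc 3 (new)  [load 290/320]
  280 → disc 4 (new)  [load 280/320]
  240 → disc 5 (new)  [load 240/320]
  210 → disc 6 (new)  [load 210/320]
  190 → disc 7 (new)  [load 190/320]
  170 → disc 8 (new)  [load 170/320]
  120 → disc 7  [load 310/320]
  110 → disc 6  [load 320/320]
  110 → disc 8  [load 280/320]
  60 → disc 5  [load 300/320]
  50 → disc 9 (new)  [load 50/320]
9 discs opened.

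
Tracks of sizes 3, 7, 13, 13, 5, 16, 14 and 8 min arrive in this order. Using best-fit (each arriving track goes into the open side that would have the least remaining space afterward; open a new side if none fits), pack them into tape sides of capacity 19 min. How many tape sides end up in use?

5

  3 → side 1 (new)  [load 3/19]
  7 → side 1  [load 10/19]
  13 → side 2 (new)  [load 13/19]
  13 → side 3 (new)  [load 13/19]
  5 → side 2  [load 18/19]
  16 → side 4 (new)  [load 16/19]
  14 → side 5 (new)  [load 14/19]
  8 → side 1  [load 18/19]
5 tape sides opened.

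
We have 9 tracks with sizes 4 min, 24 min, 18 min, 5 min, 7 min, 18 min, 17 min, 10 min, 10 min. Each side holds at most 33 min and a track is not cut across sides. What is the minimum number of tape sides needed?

Total = 24 + 18 + 18 + 17 + 10 + 10 + 7 + 5 + 4 = 113 min.
Lower bound: ⌈113/33⌉ = 4 tape sides.
A packing using 4 tape sides:
  side 1: 24 + 7 = 31
  side 2: 18 + 10 + 5 = 33
  side 3: 18 + 10 + 4 = 32
  side 4: 17 = 17
This matches the lower bound, so 4 is optimal.

4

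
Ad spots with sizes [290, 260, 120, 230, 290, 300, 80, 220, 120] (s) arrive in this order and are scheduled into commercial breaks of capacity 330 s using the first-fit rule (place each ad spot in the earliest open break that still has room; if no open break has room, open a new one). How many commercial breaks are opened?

7

  290 → break 1 (new)  [load 290/330]
  260 → break 2 (new)  [load 260/330]
  120 → break 3 (new)  [load 120/330]
  230 → break 4 (new)  [load 230/330]
  290 → break 5 (new)  [load 290/330]
  300 → break 6 (new)  [load 300/330]
  80 → break 3  [load 200/330]
  220 → break 7 (new)  [load 220/330]
  120 → break 3  [load 320/330]
7 commercial breaks opened.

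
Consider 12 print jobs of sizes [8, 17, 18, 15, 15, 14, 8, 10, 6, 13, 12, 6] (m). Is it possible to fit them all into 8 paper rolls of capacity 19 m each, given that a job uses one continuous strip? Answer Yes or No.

No

Total = 142 m; ⌈142/19⌉ = 8.
The bound of 8 does not rule out 8, but exhaustive search shows no assignment into 8 paper rolls of capacity 19 m exists — the minimum is 9.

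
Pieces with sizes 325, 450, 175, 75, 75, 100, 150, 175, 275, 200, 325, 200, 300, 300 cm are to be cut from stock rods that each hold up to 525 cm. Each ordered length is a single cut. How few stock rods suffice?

7

Total = 450 + 325 + 325 + 300 + 300 + 275 + 200 + 200 + 175 + 175 + 150 + 100 + 75 + 75 = 3125 cm.
Lower bound: ⌈3125/525⌉ = 6 stock rods.
A packing using 7 stock rods:
  stock rod 1: 450 + 75 = 525
  stock rod 2: 325 + 200 = 525
  stock rod 3: 325 + 200 = 525
  stock rod 4: 300 + 175 = 475
  stock rod 5: 300 + 175 = 475
  stock rod 6: 275 + 150 + 100 = 525
  stock rod 7: 75 = 75
No arrangement into 6 stock rods stays within capacity, so 7 is optimal.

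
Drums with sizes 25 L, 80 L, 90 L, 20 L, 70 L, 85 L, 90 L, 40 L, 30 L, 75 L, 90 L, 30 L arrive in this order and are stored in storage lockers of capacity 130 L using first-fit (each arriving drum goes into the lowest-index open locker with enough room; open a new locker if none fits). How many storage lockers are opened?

7

  25 → locker 1 (new)  [load 25/130]
  80 → locker 1  [load 105/130]
  90 → locker 2 (new)  [load 90/130]
  20 → locker 1  [load 125/130]
  70 → locker 3 (new)  [load 70/130]
  85 → locker 4 (new)  [load 85/130]
  90 → locker 5 (new)  [load 90/130]
  40 → locker 2  [load 130/130]
  30 → locker 3  [load 100/130]
  75 → locker 6 (new)  [load 75/130]
  90 → locker 7 (new)  [load 90/130]
  30 → locker 3  [load 130/130]
7 storage lockers opened.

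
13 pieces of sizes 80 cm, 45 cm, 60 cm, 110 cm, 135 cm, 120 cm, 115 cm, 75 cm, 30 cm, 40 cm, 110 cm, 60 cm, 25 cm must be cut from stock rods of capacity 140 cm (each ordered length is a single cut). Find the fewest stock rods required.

8

Total = 135 + 120 + 115 + 110 + 110 + 80 + 75 + 60 + 60 + 45 + 40 + 30 + 25 = 1005 cm.
Lower bound: ⌈1005/140⌉ = 8 stock rods.
A packing using 8 stock rods:
  stock rod 1: 135 = 135
  stock rod 2: 120 = 120
  stock rod 3: 115 + 25 = 140
  stock rod 4: 110 + 30 = 140
  stock rod 5: 110 = 110
  stock rod 6: 80 + 60 = 140
  stock rod 7: 75 + 60 = 135
  stock rod 8: 45 + 40 = 85
This matches the lower bound, so 8 is optimal.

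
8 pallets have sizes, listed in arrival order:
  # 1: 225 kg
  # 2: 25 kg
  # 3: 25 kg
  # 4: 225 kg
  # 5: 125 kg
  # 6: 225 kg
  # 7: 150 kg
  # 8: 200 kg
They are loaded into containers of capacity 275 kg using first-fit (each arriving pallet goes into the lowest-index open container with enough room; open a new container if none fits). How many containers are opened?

  225 → container 1 (new)  [load 225/275]
  25 → container 1  [load 250/275]
  25 → container 1  [load 275/275]
  225 → container 2 (new)  [load 225/275]
  125 → container 3 (new)  [load 125/275]
  225 → container 4 (new)  [load 225/275]
  150 → container 3  [load 275/275]
  200 → container 5 (new)  [load 200/275]
5 containers opened.

5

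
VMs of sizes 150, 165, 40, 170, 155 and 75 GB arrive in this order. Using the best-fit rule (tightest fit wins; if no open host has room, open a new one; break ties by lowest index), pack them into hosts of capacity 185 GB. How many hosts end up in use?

  150 → host 1 (new)  [load 150/185]
  165 → host 2 (new)  [load 165/185]
  40 → host 3 (new)  [load 40/185]
  170 → host 4 (new)  [load 170/185]
  155 → host 5 (new)  [load 155/185]
  75 → host 3  [load 115/185]
5 hosts opened.

5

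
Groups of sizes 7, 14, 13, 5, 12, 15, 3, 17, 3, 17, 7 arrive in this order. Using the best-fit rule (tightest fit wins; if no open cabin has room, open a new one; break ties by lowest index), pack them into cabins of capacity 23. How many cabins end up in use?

  7 → cabin 1 (new)  [load 7/23]
  14 → cabin 1  [load 21/23]
  13 → cabin 2 (new)  [load 13/23]
  5 → cabin 2  [load 18/23]
  12 → cabin 3 (new)  [load 12/23]
  15 → cabin 4 (new)  [load 15/23]
  3 → cabin 2  [load 21/23]
  17 → cabin 5 (new)  [load 17/23]
  3 → cabin 5  [load 20/23]
  17 → cabin 6 (new)  [load 17/23]
  7 → cabin 4  [load 22/23]
6 cabins opened.

6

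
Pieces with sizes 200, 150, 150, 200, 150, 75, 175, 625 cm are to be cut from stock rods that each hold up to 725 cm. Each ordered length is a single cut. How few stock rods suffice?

Total = 625 + 200 + 200 + 175 + 150 + 150 + 150 + 75 = 1725 cm.
Lower bound: ⌈1725/725⌉ = 3 stock rods.
A packing using 3 stock rods:
  stock rod 1: 625 + 75 = 700
  stock rod 2: 200 + 200 + 175 + 150 = 725
  stock rod 3: 150 + 150 = 300
This matches the lower bound, so 3 is optimal.

3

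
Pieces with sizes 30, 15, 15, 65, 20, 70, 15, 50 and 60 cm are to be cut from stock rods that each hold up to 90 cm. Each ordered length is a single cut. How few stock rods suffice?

Total = 70 + 65 + 60 + 50 + 30 + 20 + 15 + 15 + 15 = 340 cm.
Lower bound: ⌈340/90⌉ = 4 stock rods.
A packing using 4 stock rods:
  stock rod 1: 70 + 20 = 90
  stock rod 2: 65 + 15 = 80
  stock rod 3: 60 + 30 = 90
  stock rod 4: 50 + 15 + 15 = 80
This matches the lower bound, so 4 is optimal.

4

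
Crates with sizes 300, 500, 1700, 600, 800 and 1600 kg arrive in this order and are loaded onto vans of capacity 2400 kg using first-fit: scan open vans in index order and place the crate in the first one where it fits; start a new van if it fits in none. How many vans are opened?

  300 → van 1 (new)  [load 300/2400]
  500 → van 1  [load 800/2400]
  1700 → van 2 (new)  [load 1700/2400]
  600 → van 1  [load 1400/2400]
  800 → van 1  [load 2200/2400]
  1600 → van 3 (new)  [load 1600/2400]
3 vans opened.

3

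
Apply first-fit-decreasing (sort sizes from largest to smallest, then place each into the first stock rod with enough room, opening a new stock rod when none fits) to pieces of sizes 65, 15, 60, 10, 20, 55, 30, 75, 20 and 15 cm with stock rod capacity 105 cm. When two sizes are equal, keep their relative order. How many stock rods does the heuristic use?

Sorted descending: 75, 65, 60, 55, 30, 20, 20, 15, 15, 10.
  75 → stock rod 1 (new)  [load 75/105]
  65 → stock rod 2 (new)  [load 65/105]
  60 → stock rod 3 (new)  [load 60/105]
  55 → stock rod 4 (new)  [load 55/105]
  30 → stock rod 1  [load 105/105]
  20 → stock rod 2  [load 85/105]
  20 → stock rod 2  [load 105/105]
  15 → stock rod 3  [load 75/105]
  15 → stock rod 3  [load 90/105]
  10 → stock rod 3  [load 100/105]
4 stock rods opened.

4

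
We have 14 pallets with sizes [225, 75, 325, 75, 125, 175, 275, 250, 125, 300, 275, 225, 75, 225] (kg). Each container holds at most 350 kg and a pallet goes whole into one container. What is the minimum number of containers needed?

9

Total = 325 + 300 + 275 + 275 + 250 + 225 + 225 + 225 + 175 + 125 + 125 + 75 + 75 + 75 = 2750 kg.
Lower bound: ⌈2750/350⌉ = 8 containers.
A packing using 9 containers:
  container 1: 325 = 325
  container 2: 300 = 300
  container 3: 275 + 75 = 350
  container 4: 275 + 75 = 350
  container 5: 250 + 75 = 325
  container 6: 225 + 125 = 350
  container 7: 225 + 125 = 350
  container 8: 225 = 225
  container 9: 175 = 175
No arrangement into 8 containers stays within capacity, so 9 is optimal.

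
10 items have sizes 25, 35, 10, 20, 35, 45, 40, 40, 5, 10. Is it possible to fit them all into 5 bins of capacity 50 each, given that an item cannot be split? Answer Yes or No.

Total = 265; ⌈265/50⌉ = 6.
At least 6 bins are required, but only 5 are allowed.

No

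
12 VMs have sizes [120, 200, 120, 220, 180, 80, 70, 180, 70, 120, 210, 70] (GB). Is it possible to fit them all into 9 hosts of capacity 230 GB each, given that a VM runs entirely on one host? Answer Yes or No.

Yes

A valid assignment using 9 hosts:
  host 1: 220 = 220
  host 2: 210 = 210
  host 3: 200 = 200
  host 4: 180 = 180
  host 5: 180 = 180
  host 6: 120 + 80 = 200
  host 7: 120 + 70 = 190
  host 8: 120 + 70 = 190
  host 9: 70 = 70
Every load is within 230 GB, so 9 hosts suffice.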